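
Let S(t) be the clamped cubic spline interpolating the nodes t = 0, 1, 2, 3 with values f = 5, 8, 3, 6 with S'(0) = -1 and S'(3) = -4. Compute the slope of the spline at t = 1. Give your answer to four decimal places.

-1.2000

Let M_i = S''(x_i). Step sizes h_i = 1, 1, 1; slopes of the chords Δ_i = (y_(i+1) - y_i)/h_i = 3, -5, 3.
  1·M_0 + 4·M_1 + 1·M_2 = 6(Δ_1 - Δ_0) = -48
  1·M_1 + 4·M_2 + 1·M_3 = 6(Δ_2 - Δ_1) = 48
Clamped end conditions give two more equations: 2h_0·M_0 + h_0·M_1 = 6(Δ_0 - S'(0)) = 24 and h_2·M_2 + 2h_2·M_3 = 6(S'(3) - Δ_2) = -42.
Solving: M_0 = 122/5, M_1 = -124/5, M_2 = 134/5, M_3 = -172/5.
On [1, 2], S'(t) = b_1 + 2c_1·(t - 1) + 3d_1·(t - 1)² with b_1 = Δ_1 - h_1(2M_1 + M_2)/6 = -6/5, c_1 = M_1/2 = -62/5, d_1 = (M_2 - M_1)/(6h_1) = 43/5. So S'(1) = -6/5.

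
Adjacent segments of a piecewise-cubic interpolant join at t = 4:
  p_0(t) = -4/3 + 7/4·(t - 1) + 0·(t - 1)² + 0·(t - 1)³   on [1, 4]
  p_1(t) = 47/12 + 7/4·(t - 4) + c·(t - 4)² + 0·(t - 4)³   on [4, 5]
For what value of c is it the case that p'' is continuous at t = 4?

0

p_0''(t) = 0 + 0·(t - 1), so p_0''(4) = 0. On the right, p_1''(4) = 2c, so c = 0.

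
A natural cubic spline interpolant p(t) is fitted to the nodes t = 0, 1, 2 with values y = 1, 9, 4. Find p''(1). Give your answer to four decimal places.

-19.5000

Let M_i = p''(x_i). Step sizes h_i = 1, 1; slopes of the chords Δ_i = (y_(i+1) - y_i)/h_i = 8, -5.
  1·M_0 + 4·M_1 + 1·M_2 = 6(Δ_1 - Δ_0) = -78
Natural end conditions: M_0 = M_2 = 0.
Solving the tridiagonal system: M_0 = 0, M_1 = -39/2, M_2 = 0.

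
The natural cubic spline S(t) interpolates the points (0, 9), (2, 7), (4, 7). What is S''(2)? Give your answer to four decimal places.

0.7500

With σ_i denoting the second derivative at x_i, h_i = 2, 2, and Δ_i = (y_(i+1) − y_i)/h_i = -1, 0:
  2·σ_0 + 8·σ_1 + 2·σ_2 = 6(Δ_1 - Δ_0) = 6
Natural end conditions: σ_0 = σ_2 = 0.
Solving: σ_0 = 0, σ_1 = 3/4, σ_2 = 0.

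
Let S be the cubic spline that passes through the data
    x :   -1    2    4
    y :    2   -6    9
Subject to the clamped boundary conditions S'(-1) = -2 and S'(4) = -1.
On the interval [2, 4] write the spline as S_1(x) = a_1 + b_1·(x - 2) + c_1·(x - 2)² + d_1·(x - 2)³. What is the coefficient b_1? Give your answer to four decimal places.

5.8500

With M_i denoting the second derivative at x_i, h_i = 3, 2, and Δ_i = (y_(i+1) − y_i)/h_i = -8/3, 15/2:
  3·M_0 + 10·M_1 + 2·M_2 = 6(Δ_1 - Δ_0) = 61
Clamped end conditions give two more equations: 2h_0·M_0 + h_0·M_1 = 6(Δ_0 - S'(-1)) = -4 and h_1·M_1 + 2h_1·M_2 = 6(S'(4) - Δ_1) = -51.
Forward elimination and back-substitution give M_0 = -197/30, M_1 = 59/5, M_2 = -373/20.
On [2, 4], with S_1(x) = a_1 + b_1·(x - 2) + c_1·(x - 2)² + d_1·(x - 2)³: c_1 = M_1/2 = 59/10, d_1 = (M_2 - M_1)/(6h_1) = -203/80, b_1 = Δ_1 - h_1(2M_1 + M_2)/6 = 117/20.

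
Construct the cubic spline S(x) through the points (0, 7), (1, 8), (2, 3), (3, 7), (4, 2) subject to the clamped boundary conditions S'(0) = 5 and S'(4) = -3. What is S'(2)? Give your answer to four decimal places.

Write σ_i for S''(x_i). With h_i = 1, 1, 1, 1 and divided differences Δ_i = 1, -5, 4, -5, the continuity of S' gives the tridiagonal system
  1·σ_0 + 4·σ_1 + 1·σ_2 = 6(Δ_1 - Δ_0) = -36
  1·σ_1 + 4·σ_2 + 1·σ_3 = 6(Δ_2 - Δ_1) = 54
  1·σ_2 + 4·σ_3 + 1·σ_4 = 6(Δ_3 - Δ_2) = -54
Clamped end conditions give two more equations: 2h_0·σ_0 + h_0·σ_1 = 6(Δ_0 - S'(0)) = -24 and h_3·σ_3 + 2h_3·σ_4 = 6(S'(4) - Δ_3) = 12.
Hence σ_0 = -149/28, σ_1 = -187/14, σ_2 = 91/4, σ_3 = -331/14, σ_4 = 499/28.
On [2, 3], S'(x) = b_2 + 2c_2·(x - 2) + 3d_2·(x - 2)² with b_2 = Δ_2 - h_2(2σ_2 + σ_3)/6 = 5/14, c_2 = σ_2/2 = 91/8, d_2 = (σ_3 - σ_2)/(6h_2) = -433/56. So S'(2) = 5/14.

0.3571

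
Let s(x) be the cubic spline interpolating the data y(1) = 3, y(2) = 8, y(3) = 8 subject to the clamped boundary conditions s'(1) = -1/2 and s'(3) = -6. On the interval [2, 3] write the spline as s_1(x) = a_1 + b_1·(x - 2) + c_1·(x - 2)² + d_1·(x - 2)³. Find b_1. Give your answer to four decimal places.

Put M_i = s'' at the i-th knot. Here h = (1, 1) and Δ = (5, 0), so the interior equations h_(i-1)·M_(i-1) + 2(h_(i-1)+h_i)·M_i + h_i·M_(i+1) = 6(Δ_i − Δ_(i-1)) read
  1·M_0 + 4·M_1 + 1·M_2 = 6(Δ_1 - Δ_0) = -30
Clamped end conditions give two more equations: 2h_0·M_0 + h_0·M_1 = 6(Δ_0 - s'(1)) = 33 and h_1·M_1 + 2h_1·M_2 = 6(s'(3) - Δ_1) = -36.
Hence M_0 = 85/4, M_1 = -19/2, M_2 = -53/4.
On [2, 3], with s_1(x) = a_1 + b_1·(x - 2) + c_1·(x - 2)² + d_1·(x - 2)³: c_1 = M_1/2 = -19/4, d_1 = (M_2 - M_1)/(6h_1) = -5/8, b_1 = Δ_1 - h_1(2M_1 + M_2)/6 = 43/8.

5.3750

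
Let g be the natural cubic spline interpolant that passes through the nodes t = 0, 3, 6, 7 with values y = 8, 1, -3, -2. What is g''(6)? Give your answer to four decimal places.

Write σ_i for g''(x_i). With h_i = 3, 3, 1 and divided differences Δ_i = -7/3, -4/3, 1, the continuity of g' gives the tridiagonal system
  3·σ_0 + 12·σ_1 + 3·σ_2 = 6(Δ_1 - Δ_0) = 6
  3·σ_1 + 8·σ_2 + 1·σ_3 = 6(Δ_2 - Δ_1) = 14
Natural end conditions: σ_0 = σ_3 = 0.
Forward elimination and back-substitution give σ_0 = 0, σ_1 = 2/29, σ_2 = 50/29, σ_3 = 0.

1.7241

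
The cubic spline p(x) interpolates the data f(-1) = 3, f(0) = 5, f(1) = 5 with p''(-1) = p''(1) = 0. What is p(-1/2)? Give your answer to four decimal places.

Write σ_i for p''(x_i). With h_i = 1, 1 and divided differences Δ_i = 2, 0, the continuity of p' gives the tridiagonal system
  1·σ_0 + 4·σ_1 + 1·σ_2 = 6(Δ_1 - Δ_0) = -12
Natural end conditions: σ_0 = σ_2 = 0.
Forward elimination and back-substitution give σ_0 = 0, σ_1 = -3, σ_2 = 0.
On [-1, 0], p(x) = 3 + 5/2·(x + 1) + 0·(x + 1)² - 1/2·(x + 1)³.
With (x + 1) = 1/2: p(-1/2) = 67/16.

4.1875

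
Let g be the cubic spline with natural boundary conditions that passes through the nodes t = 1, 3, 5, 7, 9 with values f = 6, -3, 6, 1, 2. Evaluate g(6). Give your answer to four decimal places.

4.5446

Put M_i = g'' at the i-th knot. Here h = (2, 2, 2, 2) and Δ = (-9/2, 9/2, -5/2, 1/2), so the interior equations h_(i-1)·M_(i-1) + 2(h_(i-1)+h_i)·M_i + h_i·M_(i+1) = 6(Δ_i − Δ_(i-1)) read
  2·M_0 + 8·M_1 + 2·M_2 = 6(Δ_1 - Δ_0) = 54
  2·M_1 + 8·M_2 + 2·M_3 = 6(Δ_2 - Δ_1) = -42
  2·M_2 + 8·M_3 + 2·M_4 = 6(Δ_3 - Δ_2) = 18
Natural end conditions: M_0 = M_4 = 0.
Hence M_0 = 0, M_1 = 249/28, M_2 = -60/7, M_3 = 123/28, M_4 = 0.
On [5, 7], g(t) = 6 + 7/4·(t - 5) - 30/7·(t - 5)² + 121/112·(t - 5)³.
With (t - 5) = 1: g(6) = 509/112.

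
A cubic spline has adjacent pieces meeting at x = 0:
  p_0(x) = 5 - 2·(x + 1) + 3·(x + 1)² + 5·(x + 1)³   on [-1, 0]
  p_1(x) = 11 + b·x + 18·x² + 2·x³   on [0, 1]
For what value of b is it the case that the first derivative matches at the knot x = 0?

19

p_0'(x) = -2 + 6·(x + 1) + 15·(x + 1)², so p_0'(0) = 19. On the right, p_1'(0) = b, so b = 19.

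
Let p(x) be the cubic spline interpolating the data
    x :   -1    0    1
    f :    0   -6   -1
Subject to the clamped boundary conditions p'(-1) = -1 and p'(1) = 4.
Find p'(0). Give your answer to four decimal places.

-1.5000

Let M_i = p''(x_i). Step sizes h_i = 1, 1; slopes of the chords Δ_i = (y_(i+1) - y_i)/h_i = -6, 5.
  1·M_0 + 4·M_1 + 1·M_2 = 6(Δ_1 - Δ_0) = 66
Clamped end conditions give two more equations: 2h_0·M_0 + h_0·M_1 = 6(Δ_0 - p'(-1)) = -30 and h_1·M_1 + 2h_1·M_2 = 6(p'(1) - Δ_1) = -6.
Solving the tridiagonal system: M_0 = -29, M_1 = 28, M_2 = -17.
On [0, 1], p'(x) = b_1 + 2c_1·x + 3d_1·x² with b_1 = Δ_1 - h_1(2M_1 + M_2)/6 = -3/2, c_1 = M_1/2 = 14, d_1 = (M_2 - M_1)/(6h_1) = -15/2. So p'(0) = -3/2.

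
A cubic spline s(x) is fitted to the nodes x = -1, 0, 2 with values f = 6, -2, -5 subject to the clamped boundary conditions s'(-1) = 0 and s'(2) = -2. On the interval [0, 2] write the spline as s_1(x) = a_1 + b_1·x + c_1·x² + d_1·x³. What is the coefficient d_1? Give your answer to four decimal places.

Put M_i = s'' at the i-th knot. Here h = (1, 2) and Δ = (-8, -3/2), so the interior equations h_(i-1)·M_(i-1) + 2(h_(i-1)+h_i)·M_i + h_i·M_(i+1) = 6(Δ_i − Δ_(i-1)) read
  1·M_0 + 6·M_1 + 2·M_2 = 6(Δ_1 - Δ_0) = 39
Clamped end conditions give two more equations: 2h_0·M_0 + h_0·M_1 = 6(Δ_0 - s'(-1)) = -48 and h_1·M_1 + 2h_1·M_2 = 6(s'(2) - Δ_1) = -3.
Forward elimination and back-substitution give M_0 = -187/6, M_1 = 43/3, M_2 = -95/12.
On [0, 2], with s_1(x) = a_1 + b_1·x + c_1·x² + d_1·x³: c_1 = M_1/2 = 43/6, d_1 = (M_2 - M_1)/(6h_1) = -89/48, b_1 = Δ_1 - h_1(2M_1 + M_2)/6 = -101/12.

-1.8542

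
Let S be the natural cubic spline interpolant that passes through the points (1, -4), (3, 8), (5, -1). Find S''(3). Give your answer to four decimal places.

Put M_i = S'' at the i-th knot. Here h = (2, 2) and Δ = (6, -9/2), so the interior equations h_(i-1)·M_(i-1) + 2(h_(i-1)+h_i)·M_i + h_i·M_(i+1) = 6(Δ_i − Δ_(i-1)) read
  2·M_0 + 8·M_1 + 2·M_2 = 6(Δ_1 - Δ_0) = -63
Natural end conditions: M_0 = M_2 = 0.
Hence M_0 = 0, M_1 = -63/8, M_2 = 0.

-7.8750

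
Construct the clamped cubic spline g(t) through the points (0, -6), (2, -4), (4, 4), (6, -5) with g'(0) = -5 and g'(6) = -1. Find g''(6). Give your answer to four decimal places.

Put m_i = g'' at the i-th knot. Here h = (2, 2, 2) and Δ = (1, 4, -9/2), so the interior equations h_(i-1)·m_(i-1) + 2(h_(i-1)+h_i)·m_i + h_i·m_(i+1) = 6(Δ_i − Δ_(i-1)) read
  2·m_0 + 8·m_1 + 2·m_2 = 6(Δ_1 - Δ_0) = 18
  2·m_1 + 8·m_2 + 2·m_3 = 6(Δ_2 - Δ_1) = -51
Clamped end conditions give two more equations: 2h_0·m_0 + h_0·m_1 = 6(Δ_0 - g'(0)) = 36 and h_2·m_2 + 2h_2·m_3 = 6(g'(6) - Δ_2) = 21.
Hence m_0 = 229/30, m_1 = 41/15, m_2 = -287/30, m_3 = 301/30.

10.0333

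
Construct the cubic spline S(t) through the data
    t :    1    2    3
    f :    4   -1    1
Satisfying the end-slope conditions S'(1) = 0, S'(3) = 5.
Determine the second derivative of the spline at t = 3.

Let M_i = S''(x_i). Step sizes h_i = 1, 1; slopes of the chords Δ_i = (y_(i+1) - y_i)/h_i = -5, 2.
  1·M_0 + 4·M_1 + 1·M_2 = 6(Δ_1 - Δ_0) = 42
Clamped end conditions give two more equations: 2h_0·M_0 + h_0·M_1 = 6(Δ_0 - S'(1)) = -30 and h_1·M_1 + 2h_1·M_2 = 6(S'(3) - Δ_1) = 18.
Forward elimination and back-substitution give M_0 = -23, M_1 = 16, M_2 = 1.

1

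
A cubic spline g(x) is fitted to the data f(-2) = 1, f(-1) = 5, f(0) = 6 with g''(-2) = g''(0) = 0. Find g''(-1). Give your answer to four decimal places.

-4.5000

Put M_i = g'' at the i-th knot. Here h = (1, 1) and Δ = (4, 1), so the interior equations h_(i-1)·M_(i-1) + 2(h_(i-1)+h_i)·M_i + h_i·M_(i+1) = 6(Δ_i − Δ_(i-1)) read
  1·M_0 + 4·M_1 + 1·M_2 = 6(Δ_1 - Δ_0) = -18
Natural end conditions: M_0 = M_2 = 0.
Forward elimination and back-substitution give M_0 = 0, M_1 = -9/2, M_2 = 0.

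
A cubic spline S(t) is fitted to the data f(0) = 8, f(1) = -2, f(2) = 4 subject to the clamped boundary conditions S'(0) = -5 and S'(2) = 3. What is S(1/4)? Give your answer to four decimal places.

With M_i denoting the second derivative at x_i, h_i = 1, 1, and Δ_i = (y_(i+1) − y_i)/h_i = -10, 6:
  1·M_0 + 4·M_1 + 1·M_2 = 6(Δ_1 - Δ_0) = 96
Clamped end conditions give two more equations: 2h_0·M_0 + h_0·M_1 = 6(Δ_0 - S'(0)) = -30 and h_1·M_1 + 2h_1·M_2 = 6(S'(2) - Δ_1) = -18.
Hence M_0 = -35, M_1 = 40, M_2 = -29.
On [0, 1], S(t) = 8 - 5·t - 35/2·t² + 25/2·t³.
With t = 1/4: S(1/4) = 749/128.

5.8516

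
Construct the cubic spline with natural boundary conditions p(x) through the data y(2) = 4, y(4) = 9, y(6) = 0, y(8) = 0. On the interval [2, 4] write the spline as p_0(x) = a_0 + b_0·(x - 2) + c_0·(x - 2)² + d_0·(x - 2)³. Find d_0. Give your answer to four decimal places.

-0.5417

Write σ_i for p''(x_i). With h_i = 2, 2, 2 and divided differences Δ_i = 5/2, -9/2, 0, the continuity of p' gives the tridiagonal system
  2·σ_0 + 8·σ_1 + 2·σ_2 = 6(Δ_1 - Δ_0) = -42
  2·σ_1 + 8·σ_2 + 2·σ_3 = 6(Δ_2 - Δ_1) = 27
Natural end conditions: σ_0 = σ_3 = 0.
Hence σ_0 = 0, σ_1 = -13/2, σ_2 = 5, σ_3 = 0.
On [2, 4], with p_0(x) = a_0 + b_0·(x - 2) + c_0·(x - 2)² + d_0·(x - 2)³: c_0 = σ_0/2 = 0, d_0 = (σ_1 - σ_0)/(6h_0) = -13/24, b_0 = Δ_0 - h_0(2σ_0 + σ_1)/6 = 14/3.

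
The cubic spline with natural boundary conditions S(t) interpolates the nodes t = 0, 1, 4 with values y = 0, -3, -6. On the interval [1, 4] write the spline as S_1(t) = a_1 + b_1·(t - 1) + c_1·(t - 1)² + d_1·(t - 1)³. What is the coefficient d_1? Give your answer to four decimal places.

With σ_i denoting the second derivative at x_i, h_i = 1, 3, and Δ_i = (y_(i+1) − y_i)/h_i = -3, -1:
  1·σ_0 + 8·σ_1 + 3·σ_2 = 6(Δ_1 - Δ_0) = 12
Natural end conditions: σ_0 = σ_2 = 0.
Forward elimination and back-substitution give σ_0 = 0, σ_1 = 3/2, σ_2 = 0.
On [1, 4], with S_1(t) = a_1 + b_1·(t - 1) + c_1·(t - 1)² + d_1·(t - 1)³: c_1 = σ_1/2 = 3/4, d_1 = (σ_2 - σ_1)/(6h_1) = -1/12, b_1 = Δ_1 - h_1(2σ_1 + σ_2)/6 = -5/2.

-0.0833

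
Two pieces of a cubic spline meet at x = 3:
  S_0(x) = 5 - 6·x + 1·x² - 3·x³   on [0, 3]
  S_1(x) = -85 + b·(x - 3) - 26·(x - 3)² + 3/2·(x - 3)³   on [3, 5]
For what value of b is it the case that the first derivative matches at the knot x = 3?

S_0'(x) = -6 + 2·x - 9·x², so S_0'(3) = -81. On the right, S_1'(3) = b, so b = -81.

-81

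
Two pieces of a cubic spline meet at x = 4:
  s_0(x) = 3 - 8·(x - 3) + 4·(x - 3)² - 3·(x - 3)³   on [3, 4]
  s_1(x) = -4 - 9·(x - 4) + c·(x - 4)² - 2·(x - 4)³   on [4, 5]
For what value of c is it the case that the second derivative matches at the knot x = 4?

-5

s_0''(x) = 8 - 18·(x - 3), so s_0''(4) = -10. On the right, s_1''(4) = 2c, so c = -5.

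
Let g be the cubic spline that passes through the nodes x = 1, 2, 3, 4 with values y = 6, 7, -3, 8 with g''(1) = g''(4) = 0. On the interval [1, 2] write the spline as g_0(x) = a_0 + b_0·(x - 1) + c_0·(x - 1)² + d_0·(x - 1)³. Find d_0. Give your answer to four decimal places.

-4.3333

Put m_i = g'' at the i-th knot. Here h = (1, 1, 1) and Δ = (1, -10, 11), so the interior equations h_(i-1)·m_(i-1) + 2(h_(i-1)+h_i)·m_i + h_i·m_(i+1) = 6(Δ_i − Δ_(i-1)) read
  1·m_0 + 4·m_1 + 1·m_2 = 6(Δ_1 - Δ_0) = -66
  1·m_1 + 4·m_2 + 1·m_3 = 6(Δ_2 - Δ_1) = 126
Natural end conditions: m_0 = m_3 = 0.
Forward elimination and back-substitution give m_0 = 0, m_1 = -26, m_2 = 38, m_3 = 0.
On [1, 2], with g_0(x) = a_0 + b_0·(x - 1) + c_0·(x - 1)² + d_0·(x - 1)³: c_0 = m_0/2 = 0, d_0 = (m_1 - m_0)/(6h_0) = -13/3, b_0 = Δ_0 - h_0(2m_0 + m_1)/6 = 16/3.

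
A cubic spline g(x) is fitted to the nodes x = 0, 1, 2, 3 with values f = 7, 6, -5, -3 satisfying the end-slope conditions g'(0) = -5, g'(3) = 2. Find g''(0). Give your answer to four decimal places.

Put M_i = g'' at the i-th knot. Here h = (1, 1, 1) and Δ = (-1, -11, 2), so the interior equations h_(i-1)·M_(i-1) + 2(h_(i-1)+h_i)·M_i + h_i·M_(i+1) = 6(Δ_i − Δ_(i-1)) read
  1·M_0 + 4·M_1 + 1·M_2 = 6(Δ_1 - Δ_0) = -60
  1·M_1 + 4·M_2 + 1·M_3 = 6(Δ_2 - Δ_1) = 78
Clamped end conditions give two more equations: 2h_0·M_0 + h_0·M_1 = 6(Δ_0 - g'(0)) = 24 and h_2·M_2 + 2h_2·M_3 = 6(g'(3) - Δ_2) = 0.
Forward elimination and back-substitution give M_0 = 80/3, M_1 = -88/3, M_2 = 92/3, M_3 = -46/3.

26.6667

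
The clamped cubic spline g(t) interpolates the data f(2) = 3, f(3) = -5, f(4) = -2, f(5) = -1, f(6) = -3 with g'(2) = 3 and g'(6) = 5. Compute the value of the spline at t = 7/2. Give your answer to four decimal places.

Let M_i = g''(x_i). Step sizes h_i = 1, 1, 1, 1; slopes of the chords Δ_i = (y_(i+1) - y_i)/h_i = -8, 3, 1, -2.
  1·M_0 + 4·M_1 + 1·M_2 = 6(Δ_1 - Δ_0) = 66
  1·M_1 + 4·M_2 + 1·M_3 = 6(Δ_2 - Δ_1) = -12
  1·M_2 + 4·M_3 + 1·M_4 = 6(Δ_3 - Δ_2) = -18
Clamped end conditions give two more equations: 2h_0·M_0 + h_0·M_1 = 6(Δ_0 - g'(2)) = -66 and h_3·M_3 + 2h_3·M_4 = 6(g'(6) - Δ_3) = 42.
Forward elimination and back-substitution give M_0 = -677/14, M_1 = 215/7, M_2 = -17/2, M_3 = -61/7, M_4 = 355/14.
On [3, 4], g(t) = -5 - 163/28·(t - 3) + 215/14·(t - 3)² - 183/28·(t - 3)³.
With (t - 3) = 1/2: g(7/2) = -1095/224.

-4.8884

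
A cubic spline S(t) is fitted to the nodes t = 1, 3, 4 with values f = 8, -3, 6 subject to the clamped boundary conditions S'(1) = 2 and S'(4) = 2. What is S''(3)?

29

Let M_i = S''(x_i). Step sizes h_i = 2, 1; slopes of the chords Δ_i = (y_(i+1) - y_i)/h_i = -11/2, 9.
  2·M_0 + 6·M_1 + 1·M_2 = 6(Δ_1 - Δ_0) = 87
Clamped end conditions give two more equations: 2h_0·M_0 + h_0·M_1 = 6(Δ_0 - S'(1)) = -45 and h_1·M_1 + 2h_1·M_2 = 6(S'(4) - Δ_1) = -42.
Forward elimination and back-substitution give M_0 = -103/4, M_1 = 29, M_2 = -71/2.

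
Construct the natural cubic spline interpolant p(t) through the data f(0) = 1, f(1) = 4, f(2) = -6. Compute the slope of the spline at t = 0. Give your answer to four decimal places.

Let σ_i = p''(x_i). Step sizes h_i = 1, 1; slopes of the chords Δ_i = (y_(i+1) - y_i)/h_i = 3, -10.
  1·σ_0 + 4·σ_1 + 1·σ_2 = 6(Δ_1 - Δ_0) = -78
Natural end conditions: σ_0 = σ_2 = 0.
Solving the tridiagonal system: σ_0 = 0, σ_1 = -39/2, σ_2 = 0.
On [0, 1], p'(t) = b_0 + 2c_0·t + 3d_0·t² with b_0 = Δ_0 - h_0(2σ_0 + σ_1)/6 = 25/4, c_0 = σ_0/2 = 0, d_0 = (σ_1 - σ_0)/(6h_0) = -13/4. So p'(0) = 25/4.

6.2500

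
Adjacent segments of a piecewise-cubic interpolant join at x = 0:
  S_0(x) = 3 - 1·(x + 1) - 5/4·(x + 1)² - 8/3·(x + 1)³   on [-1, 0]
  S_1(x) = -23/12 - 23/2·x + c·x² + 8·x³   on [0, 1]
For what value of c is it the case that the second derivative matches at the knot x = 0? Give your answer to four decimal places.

-9.2500

S_0''(x) = -5/2 - 16·(x + 1), so S_0''(0) = -37/2. On the right, S_1''(0) = 2c, so c = -37/4.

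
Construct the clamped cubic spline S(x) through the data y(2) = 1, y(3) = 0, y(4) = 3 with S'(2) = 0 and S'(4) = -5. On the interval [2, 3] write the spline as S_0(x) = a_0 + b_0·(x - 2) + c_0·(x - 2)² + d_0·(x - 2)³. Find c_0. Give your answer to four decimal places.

Let m_i = S''(x_i). Step sizes h_i = 1, 1; slopes of the chords Δ_i = (y_(i+1) - y_i)/h_i = -1, 3.
  1·m_0 + 4·m_1 + 1·m_2 = 6(Δ_1 - Δ_0) = 24
Clamped end conditions give two more equations: 2h_0·m_0 + h_0·m_1 = 6(Δ_0 - S'(2)) = -6 and h_1·m_1 + 2h_1·m_2 = 6(S'(4) - Δ_1) = -48.
Solving: m_0 = -23/2, m_1 = 17, m_2 = -65/2.
On [2, 3], with S_0(x) = a_0 + b_0·(x - 2) + c_0·(x - 2)² + d_0·(x - 2)³: c_0 = m_0/2 = -23/4, d_0 = (m_1 - m_0)/(6h_0) = 19/4, b_0 = Δ_0 - h_0(2m_0 + m_1)/6 = 0.

-5.7500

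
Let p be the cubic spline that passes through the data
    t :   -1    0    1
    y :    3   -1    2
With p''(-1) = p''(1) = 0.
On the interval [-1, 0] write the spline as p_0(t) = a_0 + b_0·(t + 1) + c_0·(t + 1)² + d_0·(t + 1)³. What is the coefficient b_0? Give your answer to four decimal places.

-5.7500

Let M_i = p''(x_i). Step sizes h_i = 1, 1; slopes of the chords Δ_i = (y_(i+1) - y_i)/h_i = -4, 3.
  1·M_0 + 4·M_1 + 1·M_2 = 6(Δ_1 - Δ_0) = 42
Natural end conditions: M_0 = M_2 = 0.
Solving: M_0 = 0, M_1 = 21/2, M_2 = 0.
On [-1, 0], with p_0(t) = a_0 + b_0·(t + 1) + c_0·(t + 1)² + d_0·(t + 1)³: c_0 = M_0/2 = 0, d_0 = (M_1 - M_0)/(6h_0) = 7/4, b_0 = Δ_0 - h_0(2M_0 + M_1)/6 = -23/4.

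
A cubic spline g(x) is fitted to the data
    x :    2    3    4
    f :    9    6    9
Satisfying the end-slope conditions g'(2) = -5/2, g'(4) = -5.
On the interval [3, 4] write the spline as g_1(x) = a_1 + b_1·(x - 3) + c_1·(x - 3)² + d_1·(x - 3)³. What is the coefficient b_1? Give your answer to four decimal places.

Let σ_i = g''(x_i). Step sizes h_i = 1, 1; slopes of the chords Δ_i = (y_(i+1) - y_i)/h_i = -3, 3.
  1·σ_0 + 4·σ_1 + 1·σ_2 = 6(Δ_1 - Δ_0) = 36
Clamped end conditions give two more equations: 2h_0·σ_0 + h_0·σ_1 = 6(Δ_0 - g'(2)) = -3 and h_1·σ_1 + 2h_1·σ_2 = 6(g'(4) - Δ_1) = -48.
Solving: σ_0 = -47/4, σ_1 = 41/2, σ_2 = -137/4.
On [3, 4], with g_1(x) = a_1 + b_1·(x - 3) + c_1·(x - 3)² + d_1·(x - 3)³: c_1 = σ_1/2 = 41/4, d_1 = (σ_2 - σ_1)/(6h_1) = -73/8, b_1 = Δ_1 - h_1(2σ_1 + σ_2)/6 = 15/8.

1.8750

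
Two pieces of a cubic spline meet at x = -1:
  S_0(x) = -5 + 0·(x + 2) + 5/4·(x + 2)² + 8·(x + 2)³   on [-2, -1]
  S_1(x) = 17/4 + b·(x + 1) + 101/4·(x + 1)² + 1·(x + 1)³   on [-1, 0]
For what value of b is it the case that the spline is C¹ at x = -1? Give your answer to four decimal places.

26.5000

S_0'(x) = 0 + 5/2·(x + 2) + 24·(x + 2)², so S_0'(-1) = 53/2. On the right, S_1'(-1) = b, so b = 53/2.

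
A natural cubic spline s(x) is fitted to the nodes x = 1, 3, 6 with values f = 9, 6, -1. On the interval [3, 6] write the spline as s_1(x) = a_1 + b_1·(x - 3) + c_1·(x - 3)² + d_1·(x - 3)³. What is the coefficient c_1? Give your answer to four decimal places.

-0.2500

With M_i denoting the second derivative at x_i, h_i = 2, 3, and Δ_i = (y_(i+1) − y_i)/h_i = -3/2, -7/3:
  2·M_0 + 10·M_1 + 3·M_2 = 6(Δ_1 - Δ_0) = -5
Natural end conditions: M_0 = M_2 = 0.
Forward elimination and back-substitution give M_0 = 0, M_1 = -1/2, M_2 = 0.
On [3, 6], with s_1(x) = a_1 + b_1·(x - 3) + c_1·(x - 3)² + d_1·(x - 3)³: c_1 = M_1/2 = -1/4, d_1 = (M_2 - M_1)/(6h_1) = 1/36, b_1 = Δ_1 - h_1(2M_1 + M_2)/6 = -11/6.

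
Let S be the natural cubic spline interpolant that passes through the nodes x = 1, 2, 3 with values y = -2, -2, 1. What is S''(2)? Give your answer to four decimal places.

4.5000

Put m_i = S'' at the i-th knot. Here h = (1, 1) and Δ = (0, 3), so the interior equations h_(i-1)·m_(i-1) + 2(h_(i-1)+h_i)·m_i + h_i·m_(i+1) = 6(Δ_i − Δ_(i-1)) read
  1·m_0 + 4·m_1 + 1·m_2 = 6(Δ_1 - Δ_0) = 18
Natural end conditions: m_0 = m_2 = 0.
Forward elimination and back-substitution give m_0 = 0, m_1 = 9/2, m_2 = 0.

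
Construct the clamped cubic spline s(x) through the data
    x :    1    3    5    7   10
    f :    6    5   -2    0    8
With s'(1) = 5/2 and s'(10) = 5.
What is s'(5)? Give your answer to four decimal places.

Write M_i for s''(x_i). With h_i = 2, 2, 2, 3 and divided differences Δ_i = -1/2, -7/2, 1, 8/3, the continuity of s' gives the tridiagonal system
  2·M_0 + 8·M_1 + 2·M_2 = 6(Δ_1 - Δ_0) = -18
  2·M_1 + 8·M_2 + 2·M_3 = 6(Δ_2 - Δ_1) = 27
  2·M_2 + 10·M_3 + 3·M_4 = 6(Δ_3 - Δ_2) = 10
Clamped end conditions give two more equations: 2h_0·M_0 + h_0·M_1 = 6(Δ_0 - s'(1)) = -18 and h_3·M_3 + 2h_3·M_4 = 6(s'(10) - Δ_3) = 14.
Solving the tridiagonal system: M_0 = -901/276, M_1 = -341/138, M_2 = 1145/276, M_3 = -43/69, M_4 = 365/138.
On [5, 7], s'(x) = b_2 + 2c_2·(x - 5) + 3d_2·(x - 5)² with b_2 = Δ_2 - h_2(2M_2 + M_3)/6 = -215/138, c_2 = M_2/2 = 1145/552, d_2 = (M_3 - M_2)/(6h_2) = -439/1104. So s'(5) = -215/138.

-1.5580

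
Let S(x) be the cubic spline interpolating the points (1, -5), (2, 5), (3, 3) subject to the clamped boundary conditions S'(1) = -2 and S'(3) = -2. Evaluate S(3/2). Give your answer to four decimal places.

-1.1250

With m_i denoting the second derivative at x_i, h_i = 1, 1, and Δ_i = (y_(i+1) − y_i)/h_i = 10, -2:
  1·m_0 + 4·m_1 + 1·m_2 = 6(Δ_1 - Δ_0) = -72
Clamped end conditions give two more equations: 2h_0·m_0 + h_0·m_1 = 6(Δ_0 - S'(1)) = 72 and h_1·m_1 + 2h_1·m_2 = 6(S'(3) - Δ_1) = 0.
Hence m_0 = 54, m_1 = -36, m_2 = 18.
On [1, 2], S(x) = -5 - 2·(x - 1) + 27·(x - 1)² - 15·(x - 1)³.
With (x - 1) = 1/2: S(3/2) = -9/8.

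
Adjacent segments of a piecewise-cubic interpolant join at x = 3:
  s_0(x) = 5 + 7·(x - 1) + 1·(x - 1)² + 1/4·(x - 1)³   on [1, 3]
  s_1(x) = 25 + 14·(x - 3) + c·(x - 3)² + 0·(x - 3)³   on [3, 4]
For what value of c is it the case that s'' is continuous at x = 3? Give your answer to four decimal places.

2.5000

s_0''(x) = 2 + 3/2·(x - 1), so s_0''(3) = 5. On the right, s_1''(3) = 2c, so c = 5/2.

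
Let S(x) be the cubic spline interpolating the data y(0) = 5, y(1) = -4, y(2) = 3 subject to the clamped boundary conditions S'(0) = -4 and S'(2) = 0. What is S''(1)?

44

Put m_i = S'' at the i-th knot. Here h = (1, 1) and Δ = (-9, 7), so the interior equations h_(i-1)·m_(i-1) + 2(h_(i-1)+h_i)·m_i + h_i·m_(i+1) = 6(Δ_i − Δ_(i-1)) read
  1·m_0 + 4·m_1 + 1·m_2 = 6(Δ_1 - Δ_0) = 96
Clamped end conditions give two more equations: 2h_0·m_0 + h_0·m_1 = 6(Δ_0 - S'(0)) = -30 and h_1·m_1 + 2h_1·m_2 = 6(S'(2) - Δ_1) = -42.
Hence m_0 = -37, m_1 = 44, m_2 = -43.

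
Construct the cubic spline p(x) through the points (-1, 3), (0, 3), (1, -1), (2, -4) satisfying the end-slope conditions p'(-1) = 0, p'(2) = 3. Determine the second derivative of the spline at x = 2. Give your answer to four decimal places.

18.8000

Let m_i = p''(x_i). Step sizes h_i = 1, 1, 1; slopes of the chords Δ_i = (y_(i+1) - y_i)/h_i = 0, -4, -3.
  1·m_0 + 4·m_1 + 1·m_2 = 6(Δ_1 - Δ_0) = -24
  1·m_1 + 4·m_2 + 1·m_3 = 6(Δ_2 - Δ_1) = 6
Clamped end conditions give two more equations: 2h_0·m_0 + h_0·m_1 = 6(Δ_0 - p'(-1)) = 0 and h_2·m_2 + 2h_2·m_3 = 6(p'(2) - Δ_2) = 36.
Solving: m_0 = 16/5, m_1 = -32/5, m_2 = -8/5, m_3 = 94/5.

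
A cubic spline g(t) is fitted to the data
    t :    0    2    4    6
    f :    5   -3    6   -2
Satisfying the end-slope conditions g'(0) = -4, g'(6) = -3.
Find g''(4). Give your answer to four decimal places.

Write m_i for g''(x_i). With h_i = 2, 2, 2 and divided differences Δ_i = -4, 9/2, -4, the continuity of g' gives the tridiagonal system
  2·m_0 + 8·m_1 + 2·m_2 = 6(Δ_1 - Δ_0) = 51
  2·m_1 + 8·m_2 + 2·m_3 = 6(Δ_2 - Δ_1) = -51
Clamped end conditions give two more equations: 2h_0·m_0 + h_0·m_1 = 6(Δ_0 - g'(0)) = 0 and h_2·m_2 + 2h_2·m_3 = 6(g'(6) - Δ_2) = 6.
Forward elimination and back-substitution give m_0 = -31/6, m_1 = 31/3, m_2 = -32/3, m_3 = 41/6.

-10.6667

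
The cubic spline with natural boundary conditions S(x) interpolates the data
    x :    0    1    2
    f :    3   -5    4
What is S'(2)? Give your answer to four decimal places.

Put M_i = S'' at the i-th knot. Here h = (1, 1) and Δ = (-8, 9), so the interior equations h_(i-1)·M_(i-1) + 2(h_(i-1)+h_i)·M_i + h_i·M_(i+1) = 6(Δ_i − Δ_(i-1)) read
  1·M_0 + 4·M_1 + 1·M_2 = 6(Δ_1 - Δ_0) = 102
Natural end conditions: M_0 = M_2 = 0.
Forward elimination and back-substitution give M_0 = 0, M_1 = 51/2, M_2 = 0.
On [1, 2], S'(x) = b_1 + 2c_1·(x - 1) + 3d_1·(x - 1)² with b_1 = Δ_1 - h_1(2M_1 + M_2)/6 = 1/2, c_1 = M_1/2 = 51/4, d_1 = (M_2 - M_1)/(6h_1) = -17/4. So S'(2) = 53/4.

13.2500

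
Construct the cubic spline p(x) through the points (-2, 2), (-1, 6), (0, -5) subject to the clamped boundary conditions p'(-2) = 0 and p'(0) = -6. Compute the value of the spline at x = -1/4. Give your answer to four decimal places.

Let M_i = p''(x_i). Step sizes h_i = 1, 1; slopes of the chords Δ_i = (y_(i+1) - y_i)/h_i = 4, -11.
  1·M_0 + 4·M_1 + 1·M_2 = 6(Δ_1 - Δ_0) = -90
Clamped end conditions give two more equations: 2h_0·M_0 + h_0·M_1 = 6(Δ_0 - p'(-2)) = 24 and h_1·M_1 + 2h_1·M_2 = 6(p'(0) - Δ_1) = 30.
Solving: M_0 = 63/2, M_1 = -39, M_2 = 69/2.
On [-1, 0], p(x) = 6 - 15/4·(x + 1) - 39/2·(x + 1)² + 49/4·(x + 1)³.
With (x + 1) = 3/4: p(-1/4) = -669/256.

-2.6133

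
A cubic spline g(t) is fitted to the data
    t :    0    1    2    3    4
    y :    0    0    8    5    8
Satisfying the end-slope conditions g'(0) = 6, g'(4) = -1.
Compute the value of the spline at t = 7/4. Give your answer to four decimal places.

Let m_i = g''(x_i). Step sizes h_i = 1, 1, 1, 1; slopes of the chords Δ_i = (y_(i+1) - y_i)/h_i = 0, 8, -3, 3.
  1·m_0 + 4·m_1 + 1·m_2 = 6(Δ_1 - Δ_0) = 48
  1·m_1 + 4·m_2 + 1·m_3 = 6(Δ_2 - Δ_1) = -66
  1·m_2 + 4·m_3 + 1·m_4 = 6(Δ_3 - Δ_2) = 36
Clamped end conditions give two more equations: 2h_0·m_0 + h_0·m_1 = 6(Δ_0 - g'(0)) = -36 and h_3·m_3 + 2h_3·m_4 = 6(g'(4) - Δ_3) = -24.
Forward elimination and back-substitution give m_0 = -883/28, m_1 = 379/14, m_2 = -115/4, m_3 = 307/14, m_4 = -643/28.
On [1, 2], g(t) = 0 + 211/56·(t - 1) + 379/28·(t - 1)² - 521/56·(t - 1)³.
With (t - 1) = 3/4: g(7/4) = 23349/3584.

6.5148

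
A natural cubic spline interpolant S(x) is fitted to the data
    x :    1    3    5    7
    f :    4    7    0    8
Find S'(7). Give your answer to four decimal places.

6.3333

Let M_i = S''(x_i). Step sizes h_i = 2, 2, 2; slopes of the chords Δ_i = (y_(i+1) - y_i)/h_i = 3/2, -7/2, 4.
  2·M_0 + 8·M_1 + 2·M_2 = 6(Δ_1 - Δ_0) = -30
  2·M_1 + 8·M_2 + 2·M_3 = 6(Δ_2 - Δ_1) = 45
Natural end conditions: M_0 = M_3 = 0.
Forward elimination and back-substitution give M_0 = 0, M_1 = -11/2, M_2 = 7, M_3 = 0.
On [5, 7], S'(x) = b_2 + 2c_2·(x - 5) + 3d_2·(x - 5)² with b_2 = Δ_2 - h_2(2M_2 + M_3)/6 = -2/3, c_2 = M_2/2 = 7/2, d_2 = (M_3 - M_2)/(6h_2) = -7/12. So S'(7) = 19/3.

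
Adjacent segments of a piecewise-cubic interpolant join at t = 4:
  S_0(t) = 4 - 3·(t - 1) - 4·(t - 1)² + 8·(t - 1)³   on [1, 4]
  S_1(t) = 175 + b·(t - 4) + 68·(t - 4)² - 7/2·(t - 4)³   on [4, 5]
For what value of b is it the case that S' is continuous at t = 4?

S_0'(t) = -3 - 8·(t - 1) + 24·(t - 1)², so S_0'(4) = 189. On the right, S_1'(4) = b, so b = 189.

189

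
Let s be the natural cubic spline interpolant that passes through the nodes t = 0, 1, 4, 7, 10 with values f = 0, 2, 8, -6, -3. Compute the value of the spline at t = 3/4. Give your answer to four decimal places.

1.4018

Put σ_i = s'' at the i-th knot. Here h = (1, 3, 3, 3) and Δ = (2, 2, -14/3, 1), so the interior equations h_(i-1)·σ_(i-1) + 2(h_(i-1)+h_i)·σ_i + h_i·σ_(i+1) = 6(Δ_i − Δ_(i-1)) read
  1·σ_0 + 8·σ_1 + 3·σ_2 = 6(Δ_1 - Δ_0) = 0
  3·σ_1 + 12·σ_2 + 3·σ_3 = 6(Δ_2 - Δ_1) = -40
  3·σ_2 + 12·σ_3 + 3·σ_4 = 6(Δ_3 - Δ_2) = 34
Natural end conditions: σ_0 = σ_4 = 0.
Solving the tridiagonal system: σ_0 = 0, σ_1 = 97/54, σ_2 = -388/81, σ_3 = 653/162, σ_4 = 0.
On [0, 1], s(t) = 0 + 551/324·t + 0·t² + 97/324·t³.
With t = 3/4: s(3/4) = 9689/6912.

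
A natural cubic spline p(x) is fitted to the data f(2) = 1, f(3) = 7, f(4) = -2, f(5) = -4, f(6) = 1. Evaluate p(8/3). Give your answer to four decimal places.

6.6270

Write σ_i for p''(x_i). With h_i = 1, 1, 1, 1 and divided differences Δ_i = 6, -9, -2, 5, the continuity of p' gives the tridiagonal system
  1·σ_0 + 4·σ_1 + 1·σ_2 = 6(Δ_1 - Δ_0) = -90
  1·σ_1 + 4·σ_2 + 1·σ_3 = 6(Δ_2 - Δ_1) = 42
  1·σ_2 + 4·σ_3 + 1·σ_4 = 6(Δ_3 - Δ_2) = 42
Natural end conditions: σ_0 = σ_4 = 0.
Solving: σ_0 = 0, σ_1 = -369/14, σ_2 = 108/7, σ_3 = 93/14, σ_4 = 0.
On [2, 3], p(x) = 1 + 291/28·(x - 2) + 0·(x - 2)² - 123/28·(x - 2)³.
With (x - 2) = 2/3: p(8/3) = 835/126.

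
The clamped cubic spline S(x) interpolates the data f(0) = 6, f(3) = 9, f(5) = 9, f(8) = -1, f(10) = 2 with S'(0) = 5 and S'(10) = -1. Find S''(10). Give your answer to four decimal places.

Let m_i = S''(x_i). Step sizes h_i = 3, 2, 3, 2; slopes of the chords Δ_i = (y_(i+1) - y_i)/h_i = 1, 0, -10/3, 3/2.
  3·m_0 + 10·m_1 + 2·m_2 = 6(Δ_1 - Δ_0) = -6
  2·m_1 + 10·m_2 + 3·m_3 = 6(Δ_2 - Δ_1) = -20
  3·m_2 + 10·m_3 + 2·m_4 = 6(Δ_3 - Δ_2) = 29
Clamped end conditions give two more equations: 2h_0·m_0 + h_0·m_1 = 6(Δ_0 - S'(0)) = -24 and h_3·m_3 + 2h_3·m_4 = 6(S'(10) - Δ_3) = -15.
Hence m_0 = -419/87, m_1 = 142/87, m_2 = -685/174, m_3 = 467/87, m_4 = -2239/348.

-6.4339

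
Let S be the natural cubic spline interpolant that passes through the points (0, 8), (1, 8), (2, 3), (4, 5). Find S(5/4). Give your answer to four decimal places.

6.9681

With σ_i denoting the second derivative at x_i, h_i = 1, 1, 2, and Δ_i = (y_(i+1) − y_i)/h_i = 0, -5, 1:
  1·σ_0 + 4·σ_1 + 1·σ_2 = 6(Δ_1 - Δ_0) = -30
  1·σ_1 + 6·σ_2 + 2·σ_3 = 6(Δ_2 - Δ_1) = 36
Natural end conditions: σ_0 = σ_3 = 0.
Solving the tridiagonal system: σ_0 = 0, σ_1 = -216/23, σ_2 = 174/23, σ_3 = 0.
On [1, 2], S(t) = 8 - 72/23·(t - 1) - 108/23·(t - 1)² + 65/23·(t - 1)³.
With (t - 1) = 1/4: S(5/4) = 10257/1472.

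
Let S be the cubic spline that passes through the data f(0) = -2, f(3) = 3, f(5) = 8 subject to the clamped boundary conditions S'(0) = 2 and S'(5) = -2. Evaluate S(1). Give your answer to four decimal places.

With m_i denoting the second derivative at x_i, h_i = 3, 2, and Δ_i = (y_(i+1) − y_i)/h_i = 5/3, 5/2:
  3·m_0 + 10·m_1 + 2·m_2 = 6(Δ_1 - Δ_0) = 5
Clamped end conditions give two more equations: 2h_0·m_0 + h_0·m_1 = 6(Δ_0 - S'(0)) = -2 and h_1·m_1 + 2h_1·m_2 = 6(S'(5) - Δ_1) = -27.
Solving the tridiagonal system: m_0 = -49/30, m_1 = 13/5, m_2 = -161/20.
On [0, 3], S(x) = -2 + 2·x - 49/60·x² + 127/540·x³.
With x = 1: S(1) = -157/270.

-0.5815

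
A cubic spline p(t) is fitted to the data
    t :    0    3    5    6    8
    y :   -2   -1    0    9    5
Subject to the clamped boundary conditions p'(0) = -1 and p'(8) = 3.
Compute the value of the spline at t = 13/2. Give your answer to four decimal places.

9.4646

Put σ_i = p'' at the i-th knot. Here h = (3, 2, 1, 2) and Δ = (1/3, 1/2, 9, -2), so the interior equations h_(i-1)·σ_(i-1) + 2(h_(i-1)+h_i)·σ_i + h_i·σ_(i+1) = 6(Δ_i − Δ_(i-1)) read
  3·σ_0 + 10·σ_1 + 2·σ_2 = 6(Δ_1 - Δ_0) = 1
  2·σ_1 + 6·σ_2 + 1·σ_3 = 6(Δ_2 - Δ_1) = 51
  1·σ_2 + 6·σ_3 + 2·σ_4 = 6(Δ_3 - Δ_2) = -66
Clamped end conditions give two more equations: 2h_0·σ_0 + h_0·σ_1 = 6(Δ_0 - p'(0)) = 8 and h_3·σ_3 + 2h_3·σ_4 = 6(p'(8) - Δ_3) = 30.
Solving the tridiagonal system: σ_0 = 1363/453, σ_1 = -506/151, σ_2 = 1924/151, σ_3 = -2831/151, σ_4 = 2548/151.
On [6, 8], p(t) = 9 + 736/151·(t - 6) - 2831/302·(t - 6)² + 1793/604·(t - 6)³.
With (t - 6) = 1/2: p(13/2) = 45733/4832.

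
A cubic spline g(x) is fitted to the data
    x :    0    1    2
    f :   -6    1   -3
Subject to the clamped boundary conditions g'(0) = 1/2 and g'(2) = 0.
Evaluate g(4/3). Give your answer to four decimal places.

0.2778

Put M_i = g'' at the i-th knot. Here h = (1, 1) and Δ = (7, -4), so the interior equations h_(i-1)·M_(i-1) + 2(h_(i-1)+h_i)·M_i + h_i·M_(i+1) = 6(Δ_i − Δ_(i-1)) read
  1·M_0 + 4·M_1 + 1·M_2 = 6(Δ_1 - Δ_0) = -66
Clamped end conditions give two more equations: 2h_0·M_0 + h_0·M_1 = 6(Δ_0 - g'(0)) = 39 and h_1·M_1 + 2h_1·M_2 = 6(g'(2) - Δ_1) = 24.
Hence M_0 = 143/4, M_1 = -65/2, M_2 = 113/4.
On [1, 2], g(x) = 1 + 17/8·(x - 1) - 65/4·(x - 1)² + 81/8·(x - 1)³.
With (x - 1) = 1/3: g(4/3) = 5/18.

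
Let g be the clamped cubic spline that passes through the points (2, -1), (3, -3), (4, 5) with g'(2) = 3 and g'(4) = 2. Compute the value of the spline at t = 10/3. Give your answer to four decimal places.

Let σ_i = g''(x_i). Step sizes h_i = 1, 1; slopes of the chords Δ_i = (y_(i+1) - y_i)/h_i = -2, 8.
  1·σ_0 + 4·σ_1 + 1·σ_2 = 6(Δ_1 - Δ_0) = 60
Clamped end conditions give two more equations: 2h_0·σ_0 + h_0·σ_1 = 6(Δ_0 - g'(2)) = -30 and h_1·σ_1 + 2h_1·σ_2 = 6(g'(4) - Δ_1) = -36.
Solving the tridiagonal system: σ_0 = -61/2, σ_1 = 31, σ_2 = -67/2.
On [3, 4], g(t) = -3 + 13/4·(t - 3) + 31/2·(t - 3)² - 43/4·(t - 3)³.
With (t - 3) = 1/3: g(10/3) = -16/27.

-0.5926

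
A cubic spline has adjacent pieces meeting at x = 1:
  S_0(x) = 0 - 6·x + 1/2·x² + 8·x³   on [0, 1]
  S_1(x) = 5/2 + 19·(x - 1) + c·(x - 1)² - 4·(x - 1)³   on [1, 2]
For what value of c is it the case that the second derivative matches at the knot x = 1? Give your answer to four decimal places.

24.5000

S_0''(x) = 1 + 48·x, so S_0''(1) = 49. On the right, S_1''(1) = 2c, so c = 49/2.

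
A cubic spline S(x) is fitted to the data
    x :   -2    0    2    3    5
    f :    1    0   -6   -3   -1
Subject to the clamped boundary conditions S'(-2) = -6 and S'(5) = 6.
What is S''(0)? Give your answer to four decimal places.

Let m_i = S''(x_i). Step sizes h_i = 2, 2, 1, 2; slopes of the chords Δ_i = (y_(i+1) - y_i)/h_i = -1/2, -3, 3, 1.
  2·m_0 + 8·m_1 + 2·m_2 = 6(Δ_1 - Δ_0) = -15
  2·m_1 + 6·m_2 + 1·m_3 = 6(Δ_2 - Δ_1) = 36
  1·m_2 + 6·m_3 + 2·m_4 = 6(Δ_3 - Δ_2) = -12
Clamped end conditions give two more equations: 2h_0·m_0 + h_0·m_1 = 6(Δ_0 - S'(-2)) = 33 and h_3·m_3 + 2h_3·m_4 = 6(S'(5) - Δ_3) = 30.
Solving the tridiagonal system: m_0 = 1449/122, m_1 = -885/122, m_2 = 588/61, m_3 = -447/61, m_4 = 681/61.

-7.2541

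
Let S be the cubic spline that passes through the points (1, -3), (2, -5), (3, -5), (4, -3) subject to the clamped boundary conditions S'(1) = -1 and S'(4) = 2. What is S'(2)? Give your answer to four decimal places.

-1.6000

With σ_i denoting the second derivative at x_i, h_i = 1, 1, 1, and Δ_i = (y_(i+1) − y_i)/h_i = -2, 0, 2:
  1·σ_0 + 4·σ_1 + 1·σ_2 = 6(Δ_1 - Δ_0) = 12
  1·σ_1 + 4·σ_2 + 1·σ_3 = 6(Δ_2 - Δ_1) = 12
Clamped end conditions give two more equations: 2h_0·σ_0 + h_0·σ_1 = 6(Δ_0 - S'(1)) = -6 and h_2·σ_2 + 2h_2·σ_3 = 6(S'(4) - Δ_2) = 0.
Hence σ_0 = -24/5, σ_1 = 18/5, σ_2 = 12/5, σ_3 = -6/5.
On [2, 3], S'(x) = b_1 + 2c_1·(x - 2) + 3d_1·(x - 2)² with b_1 = Δ_1 - h_1(2σ_1 + σ_2)/6 = -8/5, c_1 = σ_1/2 = 9/5, d_1 = (σ_2 - σ_1)/(6h_1) = -1/5. So S'(2) = -8/5.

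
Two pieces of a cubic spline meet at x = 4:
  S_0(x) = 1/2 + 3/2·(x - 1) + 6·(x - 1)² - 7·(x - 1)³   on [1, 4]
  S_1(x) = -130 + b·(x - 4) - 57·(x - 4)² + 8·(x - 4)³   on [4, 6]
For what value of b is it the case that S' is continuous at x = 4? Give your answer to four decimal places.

-151.5000

S_0'(x) = 3/2 + 12·(x - 1) - 21·(x - 1)², so S_0'(4) = -303/2. On the right, S_1'(4) = b, so b = -303/2.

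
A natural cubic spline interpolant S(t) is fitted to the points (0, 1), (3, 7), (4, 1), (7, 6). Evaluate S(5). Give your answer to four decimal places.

-1.0018

With m_i denoting the second derivative at x_i, h_i = 3, 1, 3, and Δ_i = (y_(i+1) − y_i)/h_i = 2, -6, 5/3:
  3·m_0 + 8·m_1 + 1·m_2 = 6(Δ_1 - Δ_0) = -48
  1·m_1 + 8·m_2 + 3·m_3 = 6(Δ_2 - Δ_1) = 46
Natural end conditions: m_0 = m_3 = 0.
Solving the tridiagonal system: m_0 = 0, m_1 = -430/63, m_2 = 416/63, m_3 = 0.
On [4, 7], S(t) = 1 - 311/63·(t - 4) + 208/63·(t - 4)² - 208/567·(t - 4)³.
With (t - 4) = 1: S(5) = -568/567.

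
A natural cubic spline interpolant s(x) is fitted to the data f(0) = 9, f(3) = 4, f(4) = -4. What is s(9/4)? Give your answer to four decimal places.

7.5879

Let M_i = s''(x_i). Step sizes h_i = 3, 1; slopes of the chords Δ_i = (y_(i+1) - y_i)/h_i = -5/3, -8.
  3·M_0 + 8·M_1 + 1·M_2 = 6(Δ_1 - Δ_0) = -38
Natural end conditions: M_0 = M_2 = 0.
Solving: M_0 = 0, M_1 = -19/4, M_2 = 0.
On [0, 3], s(x) = 9 + 17/24·x + 0·x² - 19/72·x³.
With x = 9/4: s(9/4) = 3885/512.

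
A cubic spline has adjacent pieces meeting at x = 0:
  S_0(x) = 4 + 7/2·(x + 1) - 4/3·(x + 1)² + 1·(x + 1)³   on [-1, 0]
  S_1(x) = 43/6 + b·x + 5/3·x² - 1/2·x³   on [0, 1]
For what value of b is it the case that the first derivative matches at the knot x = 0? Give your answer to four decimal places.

S_0'(x) = 7/2 - 8/3·(x + 1) + 3·(x + 1)², so S_0'(0) = 23/6. On the right, S_1'(0) = b, so b = 23/6.

3.8333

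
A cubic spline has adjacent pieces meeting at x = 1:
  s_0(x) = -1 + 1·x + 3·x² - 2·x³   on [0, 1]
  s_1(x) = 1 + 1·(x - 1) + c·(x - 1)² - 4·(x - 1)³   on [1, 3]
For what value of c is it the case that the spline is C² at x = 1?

s_0''(x) = 6 - 12·x, so s_0''(1) = -6. On the right, s_1''(1) = 2c, so c = -3.

-3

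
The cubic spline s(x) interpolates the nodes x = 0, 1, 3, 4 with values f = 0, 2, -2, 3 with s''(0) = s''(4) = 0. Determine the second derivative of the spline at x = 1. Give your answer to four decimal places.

Put M_i = s'' at the i-th knot. Here h = (1, 2, 1) and Δ = (2, -2, 5), so the interior equations h_(i-1)·M_(i-1) + 2(h_(i-1)+h_i)·M_i + h_i·M_(i+1) = 6(Δ_i − Δ_(i-1)) read
  1·M_0 + 6·M_1 + 2·M_2 = 6(Δ_1 - Δ_0) = -24
  2·M_1 + 6·M_2 + 1·M_3 = 6(Δ_2 - Δ_1) = 42
Natural end conditions: M_0 = M_3 = 0.
Solving the tridiagonal system: M_0 = 0, M_1 = -57/8, M_2 = 75/8, M_3 = 0.

-7.1250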